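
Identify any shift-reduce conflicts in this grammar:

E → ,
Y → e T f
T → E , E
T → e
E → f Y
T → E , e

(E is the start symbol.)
No shift-reduce conflicts

A shift-reduce conflict occurs when an LR(0) state has both:
  - a complete (reduce) item [A → α .] (dot at the end), and
  - a shift item [B → β . c γ] (dot before a terminal).

Augment with E' → E and build the canonical LR(0) collection (I0 = CLOSURE({[E' → . E]}), then GOTO on every symbol after a dot until no new states appear). It has 13 states:
  I0: { [E → . ,], [E → . f Y], [E' → . E] }  — shift
  I1: { [E → , .] }  — reduce
  I2: { [E' → E .] }  — accept
  I3: { [E → f . Y], [Y → . e T f] }  — shift
  I4: { [E → f Y .] }  — reduce
  I5: { [E → . ,], [E → . f Y], [T → . E , E], [T → . E , e], [T → . e], [Y → e . T f] }  — shift
  I6: { [T → E . , E], [T → E . , e] }  — shift
  I7: { [Y → e T . f] }  — shift
  I8: { [T → e .] }  — reduce
  I9: { [Y → e T f .] }  — reduce
  I10: { [E → . ,], [E → . f Y], [T → E , . E], [T → E , . e] }  — shift
  I11: { [T → E , E .] }  — reduce
  I12: { [T → E , e .] }  — reduce

No state contains both a complete item and a shift item.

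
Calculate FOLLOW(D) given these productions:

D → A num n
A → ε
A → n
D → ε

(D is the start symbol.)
{ $ }

D is the start symbol, so $ ∈ FOLLOW(D).
D does not occur on any right-hand side.

Taking the union: FOLLOW(D) = { $ }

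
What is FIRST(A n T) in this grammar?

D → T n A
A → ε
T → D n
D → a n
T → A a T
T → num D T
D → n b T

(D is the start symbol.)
{ 'n' }

FIRST sets of the non-terminals involved (from the grammar, by fixed-point iteration):
  FIRST(A) = { ε }

To compute FIRST(A n T), process the symbols left to right:
Symbol A is a non-terminal. Add FIRST(A) \ {ε} = { }
A is nullable (ε ∈ FIRST(A)), continue to the next symbol.
Symbol n is a terminal. Add 'n' and stop.
FIRST(A n T) = { 'n' }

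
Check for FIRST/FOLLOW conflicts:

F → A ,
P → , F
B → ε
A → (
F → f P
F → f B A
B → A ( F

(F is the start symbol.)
A FIRST/FOLLOW conflict occurs when a non-terminal N has a nullable alternative N → β (β ⇒* ε) and another alternative N → α with FIRST(α) ∩ FOLLOW(N) ≠ ∅: on such a lookahead the parser cannot decide between expanding α and letting N vanish via β.

Nullable non-terminals: B.
FIRST sets used below: FIRST(A) = { '(' }

B: nullable alternative(s) B → ε; FOLLOW(B) = { '(' }
  B → ε: FIRST \ {ε} = { } — this is the only nullable alternative, skip
  B → A ( F: FIRST \ {ε} = { '(' } — overlaps FOLLOW(B) on { '(' }: CONFLICT

A, F, P have no nullable alternative, so no FIRST/FOLLOW check is needed there.

So the grammar has 1 FIRST/FOLLOW conflict (marked CONFLICT above).

Answer: Yes. B → A '(' F with FOLLOW(B) on { '(' }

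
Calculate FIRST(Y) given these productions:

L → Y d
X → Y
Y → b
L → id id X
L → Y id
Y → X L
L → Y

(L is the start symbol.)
{ 'b' }

To compute FIRST(Y), examine every production with Y on the left-hand side, reading each right-hand side left to right until a non-nullable symbol is reached.

FIRST sets of the other non-terminals involved (by the same procedure, iterated to a fixed point):
  FIRST(X) = { 'b' }

From Y → b:
  - b is a terminal: add 'b' and stop
From Y → X L:
  - X is a non-terminal: add FIRST(X) \ {ε} = { 'b' }
    X is not nullable, so stop

Collecting: FIRST(Y) = { 'b' }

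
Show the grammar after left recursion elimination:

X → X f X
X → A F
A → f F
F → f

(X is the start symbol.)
X is directly left-recursive. The standard transformation for
  A → A α₁ | ... | A α_m | β₁ | ... | β_n
is
  A  → β₁ A' | ... | β_n A'
  A' → α₁ A' | ... | α_m A' | ε

X → A F becomes X → A F X'
X → X f X becomes X' → f X X'
Add X' → ε

Productions for other non-terminals are unchanged:
  A → f F
  F → f

Resulting grammar:
X → A F X'
X' → f X X'
X' → ε
A → f F
F → f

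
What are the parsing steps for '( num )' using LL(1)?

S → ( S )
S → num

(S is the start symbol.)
LL(1) parsing maintains a stack (initially the start symbol over $) and the input. At each step: if the stack top is a terminal, match it against the current input token; if it is a non-terminal N, replace it with the RHS of M[N, lookahead] (the unique production whose predict set contains the lookahead).

Stack is shown with the top on the left.

Stack    Input      Action
--------------------------
S $      ( num ) $  output S → ( S )
( S ) $  ( num ) $  match '('
S ) $    num ) $    output S → num
num ) $  num ) $    match 'num'
) $      ) $        match ')'
$        $          accept

The string is accepted.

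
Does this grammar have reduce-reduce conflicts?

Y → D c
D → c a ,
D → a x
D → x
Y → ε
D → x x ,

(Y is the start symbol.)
No reduce-reduce conflicts

A reduce-reduce conflict occurs when an LR(0) state has two complete items [A → α .] and [B → β .] — both call for a reduction, and with no lookahead the parser cannot choose between them.

Augment with Y' → Y and build the canonical LR(0) collection (I0 = CLOSURE({[Y' → . Y]}), then GOTO on every symbol after a dot until no new states appear). It has 12 states:
  I0: { [D → . a x], [D → . c a ,], [D → . x x ,], [D → . x], [Y → . D c], [Y → .], [Y' → . Y] }  — shift, reduce
  I1: { [Y → D . c] }  — shift
  I2: { [Y' → Y .] }  — accept
  I3: { [D → a . x] }  — shift
  I4: { [D → c . a ,] }  — shift
  I5: { [D → x . x ,], [D → x .] }  — shift, reduce
  I6: { [D → x x . ,] }  — shift
  I7: { [D → x x , .] }  — reduce
  I8: { [D → c a . ,] }  — shift
  I9: { [D → c a , .] }  — reduce
  I10: { [D → a x .] }  — reduce
  I11: { [Y → D c .] }  — reduce

No state contains more than one complete item.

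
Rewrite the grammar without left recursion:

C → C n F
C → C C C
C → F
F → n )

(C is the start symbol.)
C → F C'
C' → n F C'
C' → C C C'
C' → ε
F → n )

C is directly left-recursive. The standard transformation for
  A → A α₁ | ... | A α_m | β₁ | ... | β_n
is
  A  → β₁ A' | ... | β_n A'
  A' → α₁ A' | ... | α_m A' | ε

C → F becomes C → F C'
C → C n F becomes C' → n F C'
C → C C C becomes C' → C C C'
Add C' → ε

Productions for other non-terminals are unchanged:
  F → n )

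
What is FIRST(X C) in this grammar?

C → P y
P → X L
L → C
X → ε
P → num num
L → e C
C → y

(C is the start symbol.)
FIRST sets of the non-terminals involved (from the grammar, by fixed-point iteration):
  FIRST(X) = { ε }
  FIRST(C) = { 'e', 'num', 'y' }

To compute FIRST(X C), process the symbols left to right:
Symbol X is a non-terminal. Add FIRST(X) \ {ε} = { }
X is nullable (ε ∈ FIRST(X)), continue to the next symbol.
Symbol C is a non-terminal. Add FIRST(C) \ {ε} = { 'e', 'num', 'y' }
C is not nullable (ε ∉ FIRST(C)), so stop here.
FIRST(X C) = { 'e', 'num', 'y' }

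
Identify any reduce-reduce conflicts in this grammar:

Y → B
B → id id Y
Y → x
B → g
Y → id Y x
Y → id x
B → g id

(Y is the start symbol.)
Yes — I8: [Y → id x .] vs [Y → x .]

Augment with Y' → Y and build the canonical LR(0) collection (I0 = CLOSURE({[Y' → . Y]}), then GOTO on every symbol after a dot until no new states appear). It has 12 states:
  I0: { [B → . g id], [B → . g], [B → . id id Y], [Y → . B], [Y → . id Y x], [Y → . id x], [Y → . x], [Y' → . Y] }  — shift
  I1: { [Y → B .] }  — reduce
  I2: { [Y' → Y .] }  — accept
  I3: { [B → g . id], [B → g .] }  — shift, reduce
  I4: { [B → . g id], [B → . g], [B → . id id Y], [B → id . id Y], [Y → . B], [Y → . id Y x], [Y → . id x], [Y → . x], [Y → id . Y x], [Y → id . x] }  — shift
  I5: { [Y → x .] }  — reduce
  I6: { [Y → id Y . x] }  — shift
  I7: { [B → . g id], [B → . g], [B → . id id Y], [B → id . id Y], [B → id id . Y], [Y → . B], [Y → . id Y x], [Y → . id x], [Y → . x], [Y → id . Y x], [Y → id . x] }  — shift
  I8: { [Y → id x .], [Y → x .] }  — 2 reduces
  I9: { [B → id id Y .], [Y → id Y . x] }  — shift, reduce
  I10: { [Y → id Y x .] }  — reduce
  I11: { [B → g id .] }  — reduce

I8 contains complete items [Y → id x .], [Y → x .] — reduce-reduce conflict.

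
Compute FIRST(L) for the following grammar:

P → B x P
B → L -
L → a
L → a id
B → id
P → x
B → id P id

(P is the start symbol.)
From L → a:
  - a is a terminal: add 'a' and stop
From L → a id:
  - a is a terminal: add 'a' and stop

Collecting: FIRST(L) = { 'a' }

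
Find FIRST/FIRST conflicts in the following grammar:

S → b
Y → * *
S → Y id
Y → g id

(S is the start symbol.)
A FIRST/FIRST conflict occurs when two productions N → α and N → β for the same non-terminal have FIRST(α) ∩ FIRST(β) ≠ ∅ (with ε ∈ FIRST of a nullable right-hand side, so two nullable alternatives also conflict).

FIRST sets of the non-terminals at (or reachable through a nullable prefix from) the front of some alternative:
  FIRST(Y) = { '*', 'g' }

Productions for S:
  S → b: FIRST = { 'b' }
  S → Y id: FIRST = { '*', 'g' }
Productions for Y:
  Y → * *: FIRST = { '*' }
  Y → g id: FIRST = { 'g' }

All alternatives of each non-terminal have pairwise disjoint FIRST sets.

Answer: No FIRST/FIRST conflicts.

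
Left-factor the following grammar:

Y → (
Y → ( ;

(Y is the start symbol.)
Left-factoring transforms A → αβ₁ | αβ₂ into A → αA' and A' → β₁ | β₂
(α is the longest common prefix among the alternatives). Repeat until
no nonterminal has two alternatives with a common prefix.

Round 1: Y has alternatives sharing prefix '('. Introduce Y': Y → ( Y'
  Add: Y' → ε
  Add: Y' → ;

No remaining common prefixes — done.

Resulting grammar:
Y → ( Y'
Y' → ε
Y' → ;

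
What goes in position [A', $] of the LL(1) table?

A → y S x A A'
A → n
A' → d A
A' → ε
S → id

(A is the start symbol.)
To find M[A', $], we find productions for A' where $ is in the predict set (PREDICT(N → α) = (FIRST(α) \ {ε}) ∪ (FOLLOW(N) if α ⇒* ε)).

Relevant sets:
  FOLLOW(A') = { $, 'd' }

A' → d A: PREDICT = { 'd' }
A' → ε: PREDICT = { $, 'd' }
  $ is in predict set, so this production goes in M[A', $]

M[A', $] = A' → ε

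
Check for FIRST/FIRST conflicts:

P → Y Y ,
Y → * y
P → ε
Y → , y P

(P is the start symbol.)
FIRST sets of the non-terminals at (or reachable through a nullable prefix from) the front of some alternative:
  FIRST(Y) = { '*', ',' }

Productions for P:
  P → Y Y ,: FIRST = { '*', ',' }
  P → ε: FIRST = { ε }
Productions for Y:
  Y → * y: FIRST = { '*' }
  Y → , y P: FIRST = { ',' }

All alternatives of each non-terminal have pairwise disjoint FIRST sets.

Answer: No FIRST/FIRST conflicts.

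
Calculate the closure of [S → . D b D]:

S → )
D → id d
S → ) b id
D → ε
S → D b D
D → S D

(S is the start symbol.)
Start with: [S → . D b D]
  [S → . D b D] has the dot before D: add [D → . id d], [D → .], [D → . S D]
  [D → . S D] has the dot before S: add [S → . )], [S → . ) b id]
No further items can be added.

CLOSURE = { [D → . S D], [D → . id d], [D → .], [S → . ) b id], [S → . )], [S → . D b D] }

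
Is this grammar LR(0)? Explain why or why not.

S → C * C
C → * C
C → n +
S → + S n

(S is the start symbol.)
A grammar is LR(0) if no state in the canonical LR(0) collection has:
  - both a shift item (dot before a terminal) and a complete item (shift-reduce conflict), or
  - two or more complete items (reduce-reduce conflict; the accept item [S' → S .] counts as a complete item here).

Augment with S' → S and build the canonical LR(0) collection (I0 = CLOSURE({[S' → . S]}), then GOTO on every symbol after a dot until no new states appear). It has 12 states:
  I0: { [C → . * C], [C → . n +], [S → . + S n], [S → . C * C], [S' → . S] }  — shift
  I1: { [C → * . C], [C → . * C], [C → . n +] }  — shift
  I2: { [C → . * C], [C → . n +], [S → + . S n], [S → . + S n], [S → . C * C] }  — shift
  I3: { [S → C . * C] }  — shift
  I4: { [S' → S .] }  — accept
  I5: { [C → n . +] }  — shift
  I6: { [C → n + .] }  — reduce
  I7: { [C → . * C], [C → . n +], [S → C * . C] }  — shift
  I8: { [S → C * C .] }  — reduce
  I9: { [S → + S . n] }  — shift
  I10: { [S → + S n .] }  — reduce
  I11: { [C → * C .] }  — reduce

Every state is either a pure shift/goto state or contains exactly one complete item and nothing to shift — no conflicts. The grammar is LR(0).

Answer: Yes, the grammar is LR(0)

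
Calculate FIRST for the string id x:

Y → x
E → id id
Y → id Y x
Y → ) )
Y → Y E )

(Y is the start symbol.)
To compute FIRST(id x), process the symbols left to right:
Symbol id is a terminal. Add 'id' and stop.
FIRST(id x) = { 'id' }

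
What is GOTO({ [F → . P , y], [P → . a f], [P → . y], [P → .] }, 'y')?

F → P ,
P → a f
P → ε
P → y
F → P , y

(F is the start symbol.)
GOTO(I, 'y') = CLOSURE({ [A → αX.β] : [A → α.Xβ] ∈ I, X = 'y' })

Items with dot before 'y', with the dot advanced:
  [P → . y] → [P → y .]
Closure adds nothing (no advanced item has the dot before a non-terminal).

GOTO = { [P → y .] }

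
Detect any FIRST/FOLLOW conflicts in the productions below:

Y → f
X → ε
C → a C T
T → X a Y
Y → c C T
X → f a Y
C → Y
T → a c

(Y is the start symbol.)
Nullable non-terminals: X.

X: nullable alternative(s) X → ε; FOLLOW(X) = { 'a' }
  X → ε: FIRST \ {ε} = { } — this is the only nullable alternative, skip
  X → f a Y: FIRST \ {ε} = { 'f' } — disjoint from FOLLOW(X)

C, T, Y have no nullable alternative, so no FIRST/FOLLOW check is needed there.

No FIRST/FOLLOW conflicts found.

Answer: No FIRST/FOLLOW conflicts.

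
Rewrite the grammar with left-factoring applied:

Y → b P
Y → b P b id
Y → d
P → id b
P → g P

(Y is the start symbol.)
Left-factoring transforms A → αβ₁ | αβ₂ into A → αA' and A' → β₁ | β₂
(α is the longest common prefix among the alternatives). Repeat until
no nonterminal has two alternatives with a common prefix.

Round 1: Y has alternatives sharing prefix 'b P'. Introduce Y': Y → b P Y'
  Add: Y' → ε
  Add: Y' → b id

No remaining common prefixes — done.

Resulting grammar:
Y → b P Y'
Y' → ε
Y' → b id
Y → d
P → id b
P → g P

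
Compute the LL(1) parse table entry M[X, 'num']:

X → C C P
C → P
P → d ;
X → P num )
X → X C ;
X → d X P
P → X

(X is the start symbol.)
To find M[X, 'num'], we find productions for X where 'num' is in the predict set (PREDICT(N → α) = (FIRST(α) \ {ε}) ∪ (FOLLOW(N) if α ⇒* ε)).

Relevant sets:
  FIRST(C) = { 'd' }
  FIRST(P) = { 'd' }
  FIRST(X) = { 'd' }

X → C C P: PREDICT = { 'd' }
X → P num ): PREDICT = { 'd' }
X → X C ;: PREDICT = { 'd' }
X → d X P: PREDICT = { 'd' }

M[X, 'num'] is empty (no production applies)

Answer: Empty (error entry)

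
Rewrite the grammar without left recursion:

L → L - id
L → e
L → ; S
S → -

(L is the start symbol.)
L → e L'
L → ; S L'
L' → - id L'
L' → ε
S → -

L is directly left-recursive. The standard transformation for
  A → A α₁ | ... | A α_m | β₁ | ... | β_n
is
  A  → β₁ A' | ... | β_n A'
  A' → α₁ A' | ... | α_m A' | ε

L → e becomes L → e L'
L → ; S becomes L → ; S L'
L → L - id becomes L' → - id L'
Add L' → ε

Productions for other non-terminals are unchanged:
  S → -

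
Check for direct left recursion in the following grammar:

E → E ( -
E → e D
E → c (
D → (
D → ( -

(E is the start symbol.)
Direct left recursion occurs when N → N α for some non-terminal N (the right-hand side begins with the left-hand side itself).

E → E ( -: LEFT RECURSIVE (starts with E)
E → e D: starts with e
E → c (: starts with c
D → (: starts with '('
D → ( -: starts with '('

The grammar has direct left recursion on: E.

Answer: Yes, E is left-recursive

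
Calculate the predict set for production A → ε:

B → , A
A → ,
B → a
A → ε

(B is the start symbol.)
{ $ }

PREDICT(A → ε) = (FIRST(RHS) \ {ε}) ∪ (FOLLOW(A) if ε ∈ FIRST(RHS), i.e. RHS ⇒* ε)
The right-hand side is ε (FIRST(ε) = { ε }), so the predict set is FOLLOW(A) = { $ }
PREDICT(A → ε) = { $ }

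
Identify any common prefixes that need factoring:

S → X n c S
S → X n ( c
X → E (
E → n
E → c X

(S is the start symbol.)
Left-factoring is needed when two productions for the same non-terminal
share a common prefix on the right-hand side.

Productions for S:
  S → X n c S
  S → X n ( c
Productions for E:
  E → n
  E → c X

Found common prefix 'X n' in productions for S

Answer: Yes, S has productions with common prefix 'X n'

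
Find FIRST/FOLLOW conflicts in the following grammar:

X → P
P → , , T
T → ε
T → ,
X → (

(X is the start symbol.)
A FIRST/FOLLOW conflict occurs when a non-terminal N has a nullable alternative N → β (β ⇒* ε) and another alternative N → α with FIRST(α) ∩ FOLLOW(N) ≠ ∅: on such a lookahead the parser cannot decide between expanding α and letting N vanish via β.

Nullable non-terminals: T.

T: nullable alternative(s) T → ε; FOLLOW(T) = { $ }
  T → ε: FIRST \ {ε} = { } — this is the only nullable alternative, skip
  T → ,: FIRST \ {ε} = { ',' } — disjoint from FOLLOW(T)

P, X have no nullable alternative, so no FIRST/FOLLOW check is needed there.

No FIRST/FOLLOW conflicts found.

Answer: No FIRST/FOLLOW conflicts.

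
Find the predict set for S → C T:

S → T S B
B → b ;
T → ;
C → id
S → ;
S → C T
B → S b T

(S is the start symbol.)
{ 'id' }

PREDICT(S → C T) = (FIRST(RHS) \ {ε}) ∪ (FOLLOW(S) if ε ∈ FIRST(RHS), i.e. RHS ⇒* ε)
FIRST(C) = { 'id' }
FIRST(C T) = { 'id' }
ε ∉ FIRST(C T), so FOLLOW(S) is not added.
PREDICT(S → C T) = { 'id' }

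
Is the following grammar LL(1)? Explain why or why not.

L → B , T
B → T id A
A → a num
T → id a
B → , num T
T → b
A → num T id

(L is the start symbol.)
Relevant sets:
  FIRST(T) = { 'b', 'id' }

For B:
  PREDICT(B → T id A) = { 'b', 'id' }
  PREDICT(B → ',' num T) = { ',' }
For A:
  PREDICT(A → a num) = { 'a' }
  PREDICT(A → num T id) = { 'num' }
For T:
  PREDICT(T → id a) = { 'id' }
  PREDICT(T → b) = { 'b' }
L has a single production, so nothing to check there.

All predict sets are disjoint. The grammar IS LL(1).

Answer: Yes, the grammar is LL(1).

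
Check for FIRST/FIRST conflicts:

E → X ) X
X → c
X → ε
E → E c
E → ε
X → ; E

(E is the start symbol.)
A FIRST/FIRST conflict occurs when two productions N → α and N → β for the same non-terminal have FIRST(α) ∩ FIRST(β) ≠ ∅ (with ε ∈ FIRST of a nullable right-hand side, so two nullable alternatives also conflict).

FIRST sets of the non-terminals at (or reachable through a nullable prefix from) the front of some alternative:
  FIRST(X) = { ';', 'c', ε }
  FIRST(E) = { ')', ';', 'c', ε }

Productions for E:
  E → X ) X: FIRST = { ')', ';', 'c' }
  E → E c: FIRST = { ')', ';', 'c' }
  E → ε: FIRST = { ε }
Productions for X:
  X → c: FIRST = { 'c' }
  X → ε: FIRST = { ε }
  X → ; E: FIRST = { ';' }

Conflict for E: E → X ) X and E → E c
  Overlap: { ')', ';', 'c' }

Answer: Yes. E → X ')' X / E → E c on { ')', ';', 'c' }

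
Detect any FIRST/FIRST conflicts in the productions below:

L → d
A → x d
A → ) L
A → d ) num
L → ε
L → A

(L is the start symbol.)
FIRST sets of the non-terminals at (or reachable through a nullable prefix from) the front of some alternative:
  FIRST(A) = { ')', 'd', 'x' }

Productions for L:
  L → d: FIRST = { 'd' }
  L → ε: FIRST = { ε }
  L → A: FIRST = { ')', 'd', 'x' }
Productions for A:
  A → x d: FIRST = { 'x' }
  A → ) L: FIRST = { ')' }
  A → d ) num: FIRST = { 'd' }

Conflict for L: L → d and L → A
  Overlap: { 'd' }

Answer: Yes. L → d / L → A on { 'd' }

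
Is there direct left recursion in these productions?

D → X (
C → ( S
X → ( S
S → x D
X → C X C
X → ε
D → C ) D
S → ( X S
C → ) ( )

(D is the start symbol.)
Direct left recursion occurs when N → N α for some non-terminal N (the right-hand side begins with the left-hand side itself).

D → X (: starts with X
C → ( S: starts with '('
X → ( S: starts with '('
S → x D: starts with x
X → C X C: starts with C
X → ε: starts with ε
D → C ) D: starts with C
S → ( X S: starts with '('
C → ) ( ): starts with ')'

No direct left recursion found.

Answer: No direct left recursion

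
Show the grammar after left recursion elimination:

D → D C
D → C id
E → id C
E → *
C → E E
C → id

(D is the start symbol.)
D is directly left-recursive. The standard transformation for
  A → A α₁ | ... | A α_m | β₁ | ... | β_n
is
  A  → β₁ A' | ... | β_n A'
  A' → α₁ A' | ... | α_m A' | ε

D → C id becomes D → C id D'
D → D C becomes D' → C D'
Add D' → ε

Productions for other non-terminals are unchanged:
  E → id C
  E → *
  C → E E
  C → id

Resulting grammar:
D → C id D'
D' → C D'
D' → ε
E → id C
E → *
C → E E
C → id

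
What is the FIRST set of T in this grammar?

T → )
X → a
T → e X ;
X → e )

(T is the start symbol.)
To compute FIRST(T), examine every production with T on the left-hand side, reading each right-hand side left to right until a non-nullable symbol is reached.

From T → ):
  - ')' is a terminal: add ')' and stop
From T → e X ;:
  - e is a terminal: add 'e' and stop

Collecting: FIRST(T) = { ')', 'e' }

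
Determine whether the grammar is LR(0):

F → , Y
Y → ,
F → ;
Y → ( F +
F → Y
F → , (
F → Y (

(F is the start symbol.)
No. Shift-reduce conflict between [Y → , .] and [F → , . (]

Augment with F' → F and build the canonical LR(0) collection (I0 = CLOSURE({[F' → . F]}), then GOTO on every symbol after a dot until no new states appear). It has 12 states:
  I0: { [F → . , (], [F → . , Y], [F → . ;], [F → . Y (], [F → . Y], [F' → . F], [Y → . ( F +], [Y → . ,] }  — shift
  I1: { [F → . , (], [F → . , Y], [F → . ;], [F → . Y (], [F → . Y], [Y → ( . F +], [Y → . ( F +], [Y → . ,] }  — shift
  I2: { [F → , . (], [F → , . Y], [Y → , .], [Y → . ( F +], [Y → . ,] }  — shift, reduce
  I3: { [F → ; .] }  — reduce
  I4: { [F' → F .] }  — accept
  I5: { [F → Y . (], [F → Y .] }  — shift, reduce
  I6: { [F → Y ( .] }  — reduce
  I7: { [F → , ( .], [F → . , (], [F → . , Y], [F → . ;], [F → . Y (], [F → . Y], [Y → ( . F +], [Y → . ( F +], [Y → . ,] }  — shift, reduce
  I8: { [Y → , .] }  — reduce
  I9: { [F → , Y .] }  — reduce
  I10: { [Y → ( F . +] }  — shift
  I11: { [Y → ( F + .] }  — reduce

Conflict in state I2:
  Shift-reduce conflict between [Y → , .] and [F → , . (]
So the grammar is NOT LR(0).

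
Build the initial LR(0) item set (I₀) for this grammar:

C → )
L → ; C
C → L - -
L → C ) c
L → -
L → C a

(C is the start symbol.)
{ [C → . )], [C → . L - -], [C' → . C], [L → . -], [L → . ; C], [L → . C ) c], [L → . C a] }

First, augment the grammar with C' → C
I₀ = CLOSURE({ [C' → . C] }):
  [C' → . C] has the dot before C: add [C → . )], [C → . L - -]
  [C → . L - -] has the dot before L: add [L → . ; C], [L → . C ) c], [L → . -], [L → . C a]
No further items can be added.

I₀ = { [C → . )], [C → . L - -], [C' → . C], [L → . -], [L → . ; C], [L → . C ) c], [L → . C a] }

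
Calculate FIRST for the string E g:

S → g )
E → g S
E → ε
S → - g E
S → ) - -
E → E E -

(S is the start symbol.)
FIRST sets of the non-terminals involved (from the grammar, by fixed-point iteration):
  FIRST(E) = { '-', 'g', ε }

To compute FIRST(E g), process the symbols left to right:
Symbol E is a non-terminal. Add FIRST(E) \ {ε} = { '-', 'g' }
E is nullable (ε ∈ FIRST(E)), continue to the next symbol.
Symbol g is a terminal. Add 'g' and stop.
FIRST(E g) = { '-', 'g' }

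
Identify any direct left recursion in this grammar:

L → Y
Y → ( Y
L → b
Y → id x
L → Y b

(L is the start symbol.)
Direct left recursion occurs when N → N α for some non-terminal N (the right-hand side begins with the left-hand side itself).

L → Y: starts with Y
Y → ( Y: starts with '('
L → b: starts with b
Y → id x: starts with id
L → Y b: starts with Y

No direct left recursion found.

Answer: No direct left recursion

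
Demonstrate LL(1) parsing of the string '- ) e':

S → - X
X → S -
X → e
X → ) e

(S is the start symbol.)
LL(1) parsing maintains a stack (initially the start symbol over $) and the input. At each step: if the stack top is a terminal, match it against the current input token; if it is a non-terminal N, replace it with the RHS of M[N, lookahead] (the unique production whose predict set contains the lookahead).

Stack is shown with the top on the left.

Stack  Input    Action
----------------------
S $    - ) e $  output S → - X
- X $  - ) e $  match '-'
X $    ) e $    output X → ) e
) e $  ) e $    match ')'
e $    e $      match 'e'
$      $        accept

The string is accepted.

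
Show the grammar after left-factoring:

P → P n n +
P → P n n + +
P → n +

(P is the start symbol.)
Left-factoring transforms A → αβ₁ | αβ₂ into A → αA' and A' → β₁ | β₂
(α is the longest common prefix among the alternatives). Repeat until
no nonterminal has two alternatives with a common prefix.

Round 1: P has alternatives sharing prefix 'P n n +'. Introduce P': P → P n n + P'
  Add: P' → ε
  Add: P' → +

No remaining common prefixes — done.

Resulting grammar:
P → P n n + P'
P' → ε
P' → +
P → n +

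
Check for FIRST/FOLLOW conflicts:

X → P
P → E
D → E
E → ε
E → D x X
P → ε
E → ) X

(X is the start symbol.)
Yes. P → E with FOLLOW(P) on { 'x' }; E → D x X with FOLLOW(E) on { 'x' }

Nullable non-terminals: D, E, P, X.
FIRST sets used below: FIRST(D) = { ')', 'x', ε }, FIRST(E) = { ')', 'x', ε }
D has a nullable alternative but only one production, so nothing to check.

E: nullable alternative(s) E → ε; FOLLOW(E) = { $, 'x' }
  E → ε: FIRST \ {ε} = { } — this is the only nullable alternative, skip
  E → D x X: FIRST \ {ε} = { ')', 'x' } — overlaps FOLLOW(E) on { 'x' }: CONFLICT
  E → ) X: FIRST \ {ε} = { ')' } — disjoint from FOLLOW(E)

P: nullable alternative(s) P → E, P → ε; FOLLOW(P) = { $, 'x' }
  P → E: FIRST \ {ε} = { ')', 'x' } — overlaps FOLLOW(P) on { 'x' }: CONFLICT
  P → ε: FIRST \ {ε} = { } — disjoint from FOLLOW(P)
X has a nullable alternative but only one production, so nothing to check.

So the grammar has 2 FIRST/FOLLOW conflicts (marked CONFLICT above).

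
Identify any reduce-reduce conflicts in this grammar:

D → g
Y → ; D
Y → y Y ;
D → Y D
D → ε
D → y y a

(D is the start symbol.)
No reduce-reduce conflicts

A reduce-reduce conflict occurs when an LR(0) state has two complete items [A → α .] and [B → β .] — both call for a reduction, and with no lookahead the parser cannot choose between them.

Augment with D' → D and build the canonical LR(0) collection (I0 = CLOSURE({[D' → . D]}), then GOTO on every symbol after a dot until no new states appear). It has 13 states:
  I0: { [D → . Y D], [D → . g], [D → . y y a], [D → .], [D' → . D], [Y → . ; D], [Y → . y Y ;] }  — shift, reduce
  I1: { [D → . Y D], [D → . g], [D → . y y a], [D → .], [Y → . ; D], [Y → . y Y ;], [Y → ; . D] }  — shift, reduce
  I2: { [D' → D .] }  — accept
  I3: { [D → . Y D], [D → . g], [D → . y y a], [D → .], [D → Y . D], [Y → . ; D], [Y → . y Y ;] }  — shift, reduce
  I4: { [D → g .] }  — reduce
  I5: { [D → y . y a], [Y → . ; D], [Y → . y Y ;], [Y → y . Y ;] }  — shift
  I6: { [Y → y Y . ;] }  — shift
  I7: { [D → y y . a], [Y → . ; D], [Y → . y Y ;], [Y → y . Y ;] }  — shift
  I8: { [D → y y a .] }  — reduce
  I9: { [Y → . ; D], [Y → . y Y ;], [Y → y . Y ;] }  — shift
  I10: { [Y → y Y ; .] }  — reduce
  I11: { [D → Y D .] }  — reduce
  I12: { [Y → ; D .] }  — reduce

No state contains more than one complete item.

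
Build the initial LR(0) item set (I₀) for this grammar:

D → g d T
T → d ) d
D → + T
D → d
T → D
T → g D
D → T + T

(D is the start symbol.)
First, augment the grammar with D' → D
I₀ = CLOSURE({ [D' → . D] }):
  [D' → . D] has the dot before D: add [D → . g d T], [D → . + T], [D → . d], [D → . T + T]
  [D → . T + T] has the dot before T: add [T → . d ) d], [T → . D], [T → . g D]
No further items can be added.

I₀ = { [D → . + T], [D → . T + T], [D → . d], [D → . g d T], [D' → . D], [T → . D], [T → . d ) d], [T → . g D] }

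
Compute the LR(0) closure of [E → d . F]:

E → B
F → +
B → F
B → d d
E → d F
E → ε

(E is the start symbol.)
{ [E → d . F], [F → . +] }

Start with: [E → d . F]
  [E → d . F] has the dot before F: add [F → . +]
No further items can be added.

CLOSURE = { [E → d . F], [F → . +] }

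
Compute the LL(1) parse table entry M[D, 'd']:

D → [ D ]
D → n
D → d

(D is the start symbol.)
To find M[D, 'd'], we find productions for D where 'd' is in the predict set (PREDICT(N → α) = (FIRST(α) \ {ε}) ∪ (FOLLOW(N) if α ⇒* ε)).

D → [ D ]: PREDICT = { '[' }
D → n: PREDICT = { 'n' }
D → d: PREDICT = { 'd' }
  'd' is in predict set, so this production goes in M[D, 'd']

M[D, 'd'] = D → d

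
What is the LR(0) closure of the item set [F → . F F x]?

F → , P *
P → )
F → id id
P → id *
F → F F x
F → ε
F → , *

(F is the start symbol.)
Start with: [F → . F F x]
  [F → . F F x] has the dot before F: add [F → . , P *], [F → . id id], [F → .], [F → . , *]
No further items can be added.

CLOSURE = { [F → . , *], [F → . , P *], [F → . F F x], [F → . id id], [F → .] }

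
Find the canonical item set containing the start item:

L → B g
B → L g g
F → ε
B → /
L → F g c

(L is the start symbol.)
First, augment the grammar with L' → L
I₀ = CLOSURE({ [L' → . L] }):
  [L' → . L] has the dot before L: add [L → . B g], [L → . F g c]
  [L → . B g] has the dot before B: add [B → . L g g], [B → . /]
  [L → . F g c] has the dot before F: add [F → .]
No further items can be added.

I₀ = { [B → . /], [B → . L g g], [F → .], [L → . B g], [L → . F g c], [L' → . L] }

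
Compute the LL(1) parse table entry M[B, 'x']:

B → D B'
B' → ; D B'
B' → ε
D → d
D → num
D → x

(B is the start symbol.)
To find M[B, 'x'], we find productions for B where 'x' is in the predict set (PREDICT(N → α) = (FIRST(α) \ {ε}) ∪ (FOLLOW(N) if α ⇒* ε)).

Relevant sets:
  FIRST(D) = { 'd', 'num', 'x' }

B → D B': PREDICT = { 'd', 'num', 'x' }
  'x' is in predict set, so this production goes in M[B, 'x']

M[B, 'x'] = B → D B'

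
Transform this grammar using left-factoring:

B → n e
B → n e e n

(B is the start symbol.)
Left-factoring transforms A → αβ₁ | αβ₂ into A → αA' and A' → β₁ | β₂
(α is the longest common prefix among the alternatives). Repeat until
no nonterminal has two alternatives with a common prefix.

Round 1: B has alternatives sharing prefix 'n e'. Introduce B': B → n e B'
  Add: B' → ε
  Add: B' → e n

No remaining common prefixes — done.

Resulting grammar:
B → n e B'
B' → ε
B' → e n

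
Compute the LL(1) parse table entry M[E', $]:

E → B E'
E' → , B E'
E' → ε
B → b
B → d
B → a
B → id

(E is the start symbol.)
E' → ε

To find M[E', $], we find productions for E' where $ is in the predict set (PREDICT(N → α) = (FIRST(α) \ {ε}) ∪ (FOLLOW(N) if α ⇒* ε)).

Relevant sets:
  FOLLOW(E') = { $ }

E' → , B E': PREDICT = { ',' }
E' → ε: PREDICT = { $ }
  $ is in predict set, so this production goes in M[E', $]

M[E', $] = E' → ε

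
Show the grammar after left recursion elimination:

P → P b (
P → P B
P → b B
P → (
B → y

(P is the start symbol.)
P → b B P'
P → ( P'
P' → b ( P'
P' → B P'
P' → ε
B → y

P is directly left-recursive. The standard transformation for
  A → A α₁ | ... | A α_m | β₁ | ... | β_n
is
  A  → β₁ A' | ... | β_n A'
  A' → α₁ A' | ... | α_m A' | ε

P → b B becomes P → b B P'
P → ( becomes P → ( P'
P → P b ( becomes P' → b ( P'
P → P B becomes P' → B P'
Add P' → ε

Productions for other non-terminals are unchanged:
  B → y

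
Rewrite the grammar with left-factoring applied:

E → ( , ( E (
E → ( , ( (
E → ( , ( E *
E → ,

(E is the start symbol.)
Left-factoring transforms A → αβ₁ | αβ₂ into A → αA' and A' → β₁ | β₂
(α is the longest common prefix among the alternatives). Repeat until
no nonterminal has two alternatives with a common prefix.

Round 1: E has alternatives sharing prefix '( , ('. Introduce E': E → ( , ( E'
  Add: E' → E (
  Add: E' → (
  Add: E' → E *

Round 2: E' has alternatives sharing prefix 'E'. Introduce E'': E' → E E''
  Add: E'' → (
  Add: E'' → *

No remaining common prefixes — done.

Resulting grammar:
E → ( , ( E'
E' → E E''
E'' → (
E'' → *
E' → (
E → ,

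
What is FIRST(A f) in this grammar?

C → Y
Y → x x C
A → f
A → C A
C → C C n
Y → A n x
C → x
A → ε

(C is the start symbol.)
{ 'f', 'n', 'x' }

FIRST sets of the non-terminals involved (from the grammar, by fixed-point iteration):
  FIRST(A) = { 'f', 'n', 'x', ε }

To compute FIRST(A f), process the symbols left to right:
Symbol A is a non-terminal. Add FIRST(A) \ {ε} = { 'f', 'n', 'x' }
A is nullable (ε ∈ FIRST(A)), continue to the next symbol.
Symbol f is a terminal. Add 'f' and stop.
FIRST(A f) = { 'f', 'n', 'x' }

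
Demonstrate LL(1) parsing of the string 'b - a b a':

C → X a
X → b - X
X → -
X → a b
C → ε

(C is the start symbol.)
LL(1) parsing maintains a stack (initially the start symbol over $) and the input. At each step: if the stack top is a terminal, match it against the current input token; if it is a non-terminal N, replace it with the RHS of M[N, lookahead] (the unique production whose predict set contains the lookahead).

Stack is shown with the top on the left.

Stack      Input        Action
------------------------------
C $        b - a b a $  output C → X a
X a $      b - a b a $  output X → b - X
b - X a $  b - a b a $  match 'b'
- X a $    - a b a $    match '-'
X a $      a b a $      output X → a b
a b a $    a b a $      match 'a'
b a $      b a $        match 'b'
a $        a $          match 'a'
$          $            accept

The string is accepted.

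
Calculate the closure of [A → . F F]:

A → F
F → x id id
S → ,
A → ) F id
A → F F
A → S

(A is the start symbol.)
To compute CLOSURE, for each item [A → α.Bβ] where B is a non-terminal, add [B → .γ] for all productions B → γ; repeat for the newly added items until nothing changes.

Start with: [A → . F F]
  [A → . F F] has the dot before F: add [F → . x id id]
No further items can be added.

CLOSURE = { [A → . F F], [F → . x id id] }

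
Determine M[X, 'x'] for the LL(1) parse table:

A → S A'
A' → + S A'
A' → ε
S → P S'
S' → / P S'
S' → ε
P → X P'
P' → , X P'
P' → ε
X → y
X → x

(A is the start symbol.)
To find M[X, 'x'], we find productions for X where 'x' is in the predict set (PREDICT(N → α) = (FIRST(α) \ {ε}) ∪ (FOLLOW(N) if α ⇒* ε)).

X → y: PREDICT = { 'y' }
X → x: PREDICT = { 'x' }
  'x' is in predict set, so this production goes in M[X, 'x']

M[X, 'x'] = X → x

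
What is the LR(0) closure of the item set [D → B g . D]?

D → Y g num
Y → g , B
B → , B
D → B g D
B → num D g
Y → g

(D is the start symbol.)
{ [B → . , B], [B → . num D g], [D → . B g D], [D → . Y g num], [D → B g . D], [Y → . g , B], [Y → . g] }

To compute CLOSURE, for each item [A → α.Bβ] where B is a non-terminal, add [B → .γ] for all productions B → γ; repeat for the newly added items until nothing changes.

Start with: [D → B g . D]
  [D → B g . D] has the dot before D: add [D → . Y g num], [D → . B g D]
  [D → . Y g num] has the dot before Y: add [Y → . g , B], [Y → . g]
  [D → . B g D] has the dot before B: add [B → . , B], [B → . num D g]
No further items can be added.

CLOSURE = { [B → . , B], [B → . num D g], [D → . B g D], [D → . Y g num], [D → B g . D], [Y → . g , B], [Y → . g] }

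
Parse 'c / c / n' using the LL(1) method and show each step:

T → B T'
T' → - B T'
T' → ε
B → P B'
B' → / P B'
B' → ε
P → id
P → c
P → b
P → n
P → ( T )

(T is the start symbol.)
Stack is shown with the top on the left.

Stack        Input        Action
--------------------------------
T $          c / c / n $  output T → B T'
B T' $       c / c / n $  output B → P B'
P B' T' $    c / c / n $  output P → c
c B' T' $    c / c / n $  match 'c'
B' T' $      / c / n $    output B' → / P B'
/ P B' T' $  / c / n $    match '/'
P B' T' $    c / n $      output P → c
c B' T' $    c / n $      match 'c'
B' T' $      / n $        output B' → / P B'
/ P B' T' $  / n $        match '/'
P B' T' $    n $          output P → n
n B' T' $    n $          match 'n'
B' T' $      $            output B' → ε
T' $         $            output T' → ε
$            $            accept

The string is accepted.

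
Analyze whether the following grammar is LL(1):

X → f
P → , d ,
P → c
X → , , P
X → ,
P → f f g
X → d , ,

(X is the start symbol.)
For X:
  PREDICT(X → f) = { 'f' }
  PREDICT(X → ',' ',' P) = { ',' }
  PREDICT(X → ',') = { ',' }
  PREDICT(X → d ',' ',') = { 'd' }
For P:
  PREDICT(P → ',' d ',') = { ',' }
  PREDICT(P → c) = { 'c' }
  PREDICT(P → f f g) = { 'f' }

Conflict found: Predict set conflict for X: { ',' }
The grammar is NOT LL(1).

Answer: No. Predict set conflict for X: { ',' }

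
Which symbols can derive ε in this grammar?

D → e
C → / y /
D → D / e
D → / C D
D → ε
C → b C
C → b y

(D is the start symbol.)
ε-productions: D → ε
So D is immediately nullable.
No further non-terminal can be added: every production for the remaining non-terminals contains a terminal or a non-nullable non-terminal.
Nullable = { 'D' }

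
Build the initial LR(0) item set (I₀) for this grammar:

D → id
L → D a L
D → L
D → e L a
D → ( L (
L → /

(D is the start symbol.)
{ [D → . ( L (], [D → . L], [D → . e L a], [D → . id], [D' → . D], [L → . /], [L → . D a L] }

First, augment the grammar with D' → D
I₀ = CLOSURE({ [D' → . D] }):
  [D' → . D] has the dot before D: add [D → . id], [D → . L], [D → . e L a], [D → . ( L (]
  [D → . L] has the dot before L: add [L → . D a L], [L → . /]
No further items can be added.

I₀ = { [D → . ( L (], [D → . L], [D → . e L a], [D → . id], [D' → . D], [L → . /], [L → . D a L] }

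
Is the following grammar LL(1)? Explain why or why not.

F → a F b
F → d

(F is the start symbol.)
Yes, the grammar is LL(1).

For F:
  PREDICT(F → a F b) = { 'a' }
  PREDICT(F → d) = { 'd' }

All predict sets are disjoint. The grammar IS LL(1).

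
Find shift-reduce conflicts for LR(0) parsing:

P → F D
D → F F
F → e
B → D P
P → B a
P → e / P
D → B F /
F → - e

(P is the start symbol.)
A shift-reduce conflict occurs when an LR(0) state has both:
  - a complete (reduce) item [A → α .] (dot at the end), and
  - a shift item [B → β . c γ] (dot before a terminal).

Augment with P' → P and build the canonical LR(0) collection (I0 = CLOSURE({[P' → . P]}), then GOTO on every symbol after a dot until no new states appear). It has 19 states:
  I0: { [B → . D P], [D → . B F /], [D → . F F], [F → . - e], [F → . e], [P → . B a], [P → . F D], [P → . e / P], [P' → . P] }  — shift
  I1: { [F → - . e] }  — shift
  I2: { [D → B . F /], [F → . - e], [F → . e], [P → B . a] }  — shift
  I3: { [B → . D P], [B → D . P], [D → . B F /], [D → . F F], [F → . - e], [F → . e], [P → . B a], [P → . F D], [P → . e / P] }  — shift
  I4: { [B → . D P], [D → . B F /], [D → . F F], [D → F . F], [F → . - e], [F → . e], [P → F . D] }  — shift
  I5: { [P' → P .] }  — accept
  I6: { [F → e .], [P → e . / P] }  — shift, reduce
  I7: { [B → . D P], [D → . B F /], [D → . F F], [F → . - e], [F → . e], [P → . B a], [P → . F D], [P → . e / P], [P → e / . P] }  — shift
  I8: { [P → e / P .] }  — reduce
  I9: { [D → B . F /], [F → . - e], [F → . e] }  — shift
  I10: { [B → . D P], [B → D . P], [D → . B F /], [D → . F F], [F → . - e], [F → . e], [P → . B a], [P → . F D], [P → . e / P], [P → F D .] }  — shift, reduce
  I11: { [D → F . F], [D → F F .], [F → . - e], [F → . e] }  — shift, reduce
  I12: { [F → e .] }  — reduce
  I13: { [D → F F .] }  — reduce
  I14: { [B → D P .] }  — reduce
  I15: { [D → B F . /] }  — shift
  I16: { [D → B F / .] }  — reduce
  I17: { [P → B a .] }  — reduce
  I18: { [F → - e .] }  — reduce

I6 contains reduce item [F → e .] and shift item [P → e . / P] — shift-reduce conflict.
I10 contains reduce item [P → F D .] and shift items [F → . - e], [F → . e], [P → . e / P] — shift-reduce conflict.
I11 contains reduce item [D → F F .] and shift items [F → . - e], [F → . e] — shift-reduce conflict.

Answer: Yes — I6: [F → e .] vs [P → e . / P]; I10: [P → F D .] vs [F → . - e]; I11: [D → F F .] vs [F → . - e]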